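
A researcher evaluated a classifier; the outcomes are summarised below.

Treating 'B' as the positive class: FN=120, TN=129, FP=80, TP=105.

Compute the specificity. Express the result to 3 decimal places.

0.617

Specificity = TN/(TN+FP) = 129/(129+80) = 0.617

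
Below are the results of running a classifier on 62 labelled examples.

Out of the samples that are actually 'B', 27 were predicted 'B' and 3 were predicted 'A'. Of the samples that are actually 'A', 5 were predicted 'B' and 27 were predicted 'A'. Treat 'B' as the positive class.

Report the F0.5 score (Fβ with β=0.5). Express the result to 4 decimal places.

0.8544

Fβ = (1+β²)·TP / ((1+β²)·TP + β²·FN + FP), with β²=1/4
= 1.25·27 / (1.25·27 + 0.25·3 + 5) = 0.8544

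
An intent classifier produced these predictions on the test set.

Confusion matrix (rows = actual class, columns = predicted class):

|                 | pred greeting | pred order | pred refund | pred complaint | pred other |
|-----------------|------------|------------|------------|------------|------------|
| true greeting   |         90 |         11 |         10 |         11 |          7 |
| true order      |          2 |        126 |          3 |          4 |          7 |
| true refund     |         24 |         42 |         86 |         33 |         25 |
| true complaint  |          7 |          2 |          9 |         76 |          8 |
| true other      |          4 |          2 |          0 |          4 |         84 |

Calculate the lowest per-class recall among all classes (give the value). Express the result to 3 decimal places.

Per-class recall (TP/(TP+FN)):
  greeting: TP=90, FN=11+10+11+7=39 → 90/129 = 0.6977
  order: TP=126, FN=2+3+4+7=16 → 126/142 = 0.8873
  refund: TP=86, FN=24+42+33+25=124 → 86/210 = 0.4095
  complaint: TP=76, FN=7+2+9+8=26 → 76/102 = 0.7451
  other: TP=84, FN=4+2+0+4=10 → 84/94 = 0.8936
Lowest is class 'refund' with recall = 0.410.

0.410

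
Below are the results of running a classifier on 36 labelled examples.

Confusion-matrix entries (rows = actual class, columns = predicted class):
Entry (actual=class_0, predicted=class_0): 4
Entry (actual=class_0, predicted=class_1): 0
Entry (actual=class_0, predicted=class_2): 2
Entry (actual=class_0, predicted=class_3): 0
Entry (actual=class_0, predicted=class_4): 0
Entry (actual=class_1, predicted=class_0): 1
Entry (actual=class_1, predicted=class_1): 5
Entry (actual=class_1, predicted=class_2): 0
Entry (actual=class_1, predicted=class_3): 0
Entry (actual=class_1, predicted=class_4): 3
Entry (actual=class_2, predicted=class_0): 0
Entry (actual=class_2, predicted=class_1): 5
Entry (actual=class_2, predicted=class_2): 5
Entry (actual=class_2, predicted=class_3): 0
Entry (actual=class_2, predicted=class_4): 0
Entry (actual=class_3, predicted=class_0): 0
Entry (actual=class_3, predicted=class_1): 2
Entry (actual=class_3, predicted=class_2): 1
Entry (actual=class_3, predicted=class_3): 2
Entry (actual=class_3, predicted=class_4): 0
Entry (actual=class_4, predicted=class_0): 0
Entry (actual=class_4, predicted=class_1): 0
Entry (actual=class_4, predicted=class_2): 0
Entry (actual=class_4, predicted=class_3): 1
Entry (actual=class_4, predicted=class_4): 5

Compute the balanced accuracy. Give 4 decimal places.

0.5911

Balanced accuracy = mean of per-class recall.
  class_0: recall = 4/6 = 0.66667
  class_1: recall = 5/9 = 0.55556
  class_2: recall = 5/10 = 0.50000
  class_3: recall = 2/5 = 0.40000
  class_4: recall = 5/6 = 0.83333
Mean = (0.66667 + 0.55556 + 0.50000 + 0.40000 + 0.83333) / 5 = 0.5911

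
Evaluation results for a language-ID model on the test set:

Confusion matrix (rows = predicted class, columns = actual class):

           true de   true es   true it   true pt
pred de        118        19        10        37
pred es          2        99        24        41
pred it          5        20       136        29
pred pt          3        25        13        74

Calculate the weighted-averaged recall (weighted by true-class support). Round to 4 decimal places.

Per-class recall (TP/(TP+FN)):
  de: TP=118, FN=2+5+3=10 → 118/128 = 0.92188
  es: TP=99, FN=19+20+25=64 → 99/163 = 0.60736
  it: TP=136, FN=10+24+13=47 → 136/183 = 0.74317
  pt: TP=74, FN=37+41+29=107 → 74/181 = 0.40884
Weighted-recall = Σ (supportᵢ/N)·recallᵢ with N=655: (128/655)·0.92188 + (163/655)·0.60736 + (183/655)·0.74317 + (181/655)·0.40884 = 0.6519

0.6519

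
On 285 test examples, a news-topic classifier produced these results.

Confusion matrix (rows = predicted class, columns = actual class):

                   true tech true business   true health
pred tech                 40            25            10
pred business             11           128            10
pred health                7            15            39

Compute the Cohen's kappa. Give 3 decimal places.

0.539

Observed agreement pₒ = trace/N = 207/285 = 0.7263
Expected agreement pₑ = Σ (rowᵢ·colᵢ)/N² = (58·75 + 168·149 + 59·61)/285² = 0.4060
κ = (pₒ − pₑ)/(1 − pₑ) = (0.7263 − 0.4060)/(1 − 0.4060) = 0.539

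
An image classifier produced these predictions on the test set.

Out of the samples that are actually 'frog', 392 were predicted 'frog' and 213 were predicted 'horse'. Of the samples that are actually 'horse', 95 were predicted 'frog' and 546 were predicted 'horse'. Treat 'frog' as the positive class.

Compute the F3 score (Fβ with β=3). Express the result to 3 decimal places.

Fβ = (1+β²)·TP / ((1+β²)·TP + β²·FN + FP), with β²=9
= 10·392 / (10·392 + 9·213 + 95) = 0.661

0.661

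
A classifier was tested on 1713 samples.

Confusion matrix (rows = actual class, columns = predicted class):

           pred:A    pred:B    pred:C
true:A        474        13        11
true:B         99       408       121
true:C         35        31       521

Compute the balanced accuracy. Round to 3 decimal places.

0.830

Balanced accuracy = mean of per-class recall.
  A: recall = 474/498 = 0.9518
  B: recall = 408/628 = 0.6497
  C: recall = 521/587 = 0.8876
Mean = (0.9518 + 0.6497 + 0.8876) / 3 = 0.830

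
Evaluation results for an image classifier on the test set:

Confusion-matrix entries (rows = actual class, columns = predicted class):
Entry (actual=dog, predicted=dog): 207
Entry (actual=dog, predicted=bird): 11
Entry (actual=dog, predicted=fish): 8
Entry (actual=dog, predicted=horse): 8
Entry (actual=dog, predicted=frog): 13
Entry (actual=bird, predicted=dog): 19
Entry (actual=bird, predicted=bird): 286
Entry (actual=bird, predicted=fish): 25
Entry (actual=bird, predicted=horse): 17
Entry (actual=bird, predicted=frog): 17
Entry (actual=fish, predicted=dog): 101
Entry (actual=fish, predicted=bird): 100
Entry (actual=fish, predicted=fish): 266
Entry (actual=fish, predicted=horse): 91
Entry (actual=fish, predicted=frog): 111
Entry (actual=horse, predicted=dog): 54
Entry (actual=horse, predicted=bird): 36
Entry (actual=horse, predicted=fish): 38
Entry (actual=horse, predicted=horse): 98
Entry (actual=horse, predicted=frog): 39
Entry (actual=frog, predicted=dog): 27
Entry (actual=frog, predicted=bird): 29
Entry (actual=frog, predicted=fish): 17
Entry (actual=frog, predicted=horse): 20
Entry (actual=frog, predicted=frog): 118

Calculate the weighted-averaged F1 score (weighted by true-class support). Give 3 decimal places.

Per-class F1 score (2·TP/(2·TP+FP+FN)):
  dog: TP=207, FP=19+101+54+27=201, FN=11+8+8+13=40 → 414/655 = 0.6321
  bird: TP=286, FP=11+100+36+29=176, FN=19+25+17+17=78 → 572/826 = 0.6925
  fish: TP=266, FP=8+25+38+17=88, FN=101+100+91+111=403 → 532/1023 = 0.5200
  horse: TP=98, FP=8+17+91+20=136, FN=54+36+38+39=167 → 196/499 = 0.3928
  frog: TP=118, FP=13+17+111+39=180, FN=27+29+17+20=93 → 236/509 = 0.4637
Weighted-F1 score = Σ (supportᵢ/N)·F1 scoreᵢ with N=1756: (247/1756)·0.6321 + (364/1756)·0.6925 + (669/1756)·0.5200 + (265/1756)·0.3928 + (211/1756)·0.4637 = 0.546

0.546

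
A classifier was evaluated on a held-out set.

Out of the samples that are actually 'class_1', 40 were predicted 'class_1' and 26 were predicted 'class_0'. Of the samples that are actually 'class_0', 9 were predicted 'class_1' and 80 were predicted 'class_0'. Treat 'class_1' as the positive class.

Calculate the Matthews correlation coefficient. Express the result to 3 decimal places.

0.537

MCC = (TP·TN − FP·FN) / √((TP+FP)(TP+FN)(TN+FP)(TN+FN))
Numerator = 40·80 − 9·26 = 2966
Denominator = √(49·66·89·106) = √30509556 = 5523.5456
MCC = 2966 / 5523.5456 = 0.537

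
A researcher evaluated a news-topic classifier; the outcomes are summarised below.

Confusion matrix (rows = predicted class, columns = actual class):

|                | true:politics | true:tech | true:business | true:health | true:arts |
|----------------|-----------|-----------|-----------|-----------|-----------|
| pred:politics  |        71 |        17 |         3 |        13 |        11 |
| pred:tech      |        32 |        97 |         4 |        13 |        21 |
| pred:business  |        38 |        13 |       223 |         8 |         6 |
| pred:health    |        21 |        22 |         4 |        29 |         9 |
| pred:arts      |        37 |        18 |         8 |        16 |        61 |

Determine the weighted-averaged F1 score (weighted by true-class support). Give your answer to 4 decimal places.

0.5933

Per-class F1 score (2·TP/(2·TP+FP+FN)):
  politics: TP=71, FP=17+3+13+11=44, FN=32+38+21+37=128 → 142/314 = 0.45223
  tech: TP=97, FP=32+4+13+21=70, FN=17+13+22+18=70 → 194/334 = 0.58084
  business: TP=223, FP=38+13+8+6=65, FN=3+4+4+8=19 → 446/530 = 0.84151
  health: TP=29, FP=21+22+4+9=56, FN=13+13+8+16=50 → 58/164 = 0.35366
  arts: TP=61, FP=37+18+8+16=79, FN=11+21+6+9=47 → 122/248 = 0.49194
Weighted-F1 score = Σ (supportᵢ/N)·F1 scoreᵢ with N=795: (199/795)·0.45223 + (167/795)·0.58084 + (242/795)·0.84151 + (79/795)·0.35366 + (108/795)·0.49194 = 0.5933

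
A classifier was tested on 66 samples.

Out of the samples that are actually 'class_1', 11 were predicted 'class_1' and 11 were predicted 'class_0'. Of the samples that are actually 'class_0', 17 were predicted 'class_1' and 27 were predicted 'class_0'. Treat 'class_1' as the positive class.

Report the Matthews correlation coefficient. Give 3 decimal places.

0.108

MCC = (TP·TN − FP·FN) / √((TP+FP)(TP+FN)(TN+FP)(TN+FN))
Numerator = 11·27 − 17·11 = 110
Denominator = √(28·22·44·38) = √1029952 = 1014.8655
MCC = 110 / 1014.8655 = 0.108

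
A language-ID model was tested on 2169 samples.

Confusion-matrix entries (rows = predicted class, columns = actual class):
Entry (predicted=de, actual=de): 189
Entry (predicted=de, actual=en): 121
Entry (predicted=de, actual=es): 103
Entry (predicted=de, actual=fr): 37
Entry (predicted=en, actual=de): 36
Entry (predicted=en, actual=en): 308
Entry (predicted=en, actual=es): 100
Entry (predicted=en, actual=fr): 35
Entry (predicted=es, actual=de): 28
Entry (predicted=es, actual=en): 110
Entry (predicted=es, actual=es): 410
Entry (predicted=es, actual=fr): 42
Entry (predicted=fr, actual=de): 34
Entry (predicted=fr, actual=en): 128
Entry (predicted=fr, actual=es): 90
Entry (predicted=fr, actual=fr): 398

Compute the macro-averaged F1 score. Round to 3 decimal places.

Per-class F1 score (2·TP/(2·TP+FP+FN)):
  de: TP=189, FP=121+103+37=261, FN=36+28+34=98 → 378/737 = 0.5129
  en: TP=308, FP=36+100+35=171, FN=121+110+128=359 → 616/1146 = 0.5375
  es: TP=410, FP=28+110+42=180, FN=103+100+90=293 → 820/1293 = 0.6342
  fr: TP=398, FP=34+128+90=252, FN=37+35+42=114 → 796/1162 = 0.6850
Macro-F1 score = mean = (0.5129 + 0.5375 + 0.6342 + 0.6850) / 4 = 0.592

0.592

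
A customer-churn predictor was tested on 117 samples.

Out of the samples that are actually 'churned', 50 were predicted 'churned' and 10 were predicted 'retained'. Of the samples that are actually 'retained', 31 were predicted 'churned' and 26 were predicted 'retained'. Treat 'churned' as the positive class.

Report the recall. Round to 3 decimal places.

Recall = TP/(TP+FN) = 50/(50+10) = 50/60 = 0.833

0.833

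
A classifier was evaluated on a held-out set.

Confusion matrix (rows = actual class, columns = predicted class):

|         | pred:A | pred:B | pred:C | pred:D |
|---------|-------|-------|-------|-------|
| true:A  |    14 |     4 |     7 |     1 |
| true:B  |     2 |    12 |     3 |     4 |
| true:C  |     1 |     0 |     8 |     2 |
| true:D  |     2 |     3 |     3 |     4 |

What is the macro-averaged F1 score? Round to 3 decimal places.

0.518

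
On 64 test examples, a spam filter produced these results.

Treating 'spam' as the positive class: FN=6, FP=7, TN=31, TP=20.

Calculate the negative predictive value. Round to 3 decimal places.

NPV = TN/(TN+FN) = 31/(31+6) = 0.838

0.838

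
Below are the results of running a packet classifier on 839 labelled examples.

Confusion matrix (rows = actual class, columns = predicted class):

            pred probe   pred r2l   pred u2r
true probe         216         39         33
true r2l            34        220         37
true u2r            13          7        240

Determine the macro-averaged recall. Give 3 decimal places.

0.810

Per-class recall (TP/(TP+FN)):
  probe: TP=216, FN=39+33=72 → 216/288 = 0.7500
  r2l: TP=220, FN=34+37=71 → 220/291 = 0.7560
  u2r: TP=240, FN=13+7=20 → 240/260 = 0.9231
Macro-recall = mean = (0.7500 + 0.7560 + 0.9231) / 3 = 0.810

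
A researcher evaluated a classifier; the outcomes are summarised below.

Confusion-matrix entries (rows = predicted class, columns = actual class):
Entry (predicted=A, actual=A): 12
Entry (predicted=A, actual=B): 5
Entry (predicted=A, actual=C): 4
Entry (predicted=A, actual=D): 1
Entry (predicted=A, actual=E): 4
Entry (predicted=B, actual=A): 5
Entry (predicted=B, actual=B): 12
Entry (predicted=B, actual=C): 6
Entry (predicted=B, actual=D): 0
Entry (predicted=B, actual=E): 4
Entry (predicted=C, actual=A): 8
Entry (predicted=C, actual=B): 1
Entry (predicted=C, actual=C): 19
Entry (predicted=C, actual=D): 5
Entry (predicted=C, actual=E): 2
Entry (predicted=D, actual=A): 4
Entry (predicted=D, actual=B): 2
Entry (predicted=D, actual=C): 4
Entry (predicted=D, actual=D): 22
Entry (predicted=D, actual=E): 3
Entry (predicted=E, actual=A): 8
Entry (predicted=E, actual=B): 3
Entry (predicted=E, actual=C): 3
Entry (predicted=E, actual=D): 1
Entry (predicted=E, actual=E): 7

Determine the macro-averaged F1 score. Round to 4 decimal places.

Per-class F1 score (2·TP/(2·TP+FP+FN)):
  A: TP=12, FP=5+4+1+4=14, FN=5+8+4+8=25 → 24/63 = 0.38095
  B: TP=12, FP=5+6+0+4=15, FN=5+1+2+3=11 → 24/50 = 0.48000
  C: TP=19, FP=8+1+5+2=16, FN=4+6+4+3=17 → 38/71 = 0.53521
  D: TP=22, FP=4+2+4+3=13, FN=1+0+5+1=7 → 44/64 = 0.68750
  E: TP=7, FP=8+3+3+1=15, FN=4+4+2+3=13 → 14/42 = 0.33333
Macro-F1 score = mean = (0.38095 + 0.48000 + 0.53521 + 0.68750 + 0.33333) / 5 = 0.4834

0.4834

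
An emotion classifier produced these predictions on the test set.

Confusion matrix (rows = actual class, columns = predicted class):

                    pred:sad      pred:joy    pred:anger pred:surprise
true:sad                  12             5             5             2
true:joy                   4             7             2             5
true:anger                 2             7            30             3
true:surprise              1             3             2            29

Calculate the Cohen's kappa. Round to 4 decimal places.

Observed agreement pₒ = trace/N = 78/119 = 0.65546
Expected agreement pₑ = Σ (rowᵢ·colᵢ)/N² = (24·19 + 18·22 + 42·39 + 35·39)/119² = 0.27223
κ = (pₒ − pₑ)/(1 − pₑ) = (0.65546 − 0.27223)/(1 − 0.27223) = 0.5266

0.5266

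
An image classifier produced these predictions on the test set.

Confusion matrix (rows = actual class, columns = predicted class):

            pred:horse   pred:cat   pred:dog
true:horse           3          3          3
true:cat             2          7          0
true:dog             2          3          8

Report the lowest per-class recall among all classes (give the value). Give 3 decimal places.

Per-class recall (TP/(TP+FN)):
  horse: TP=3, FN=3+3=6 → 3/9 = 0.3333
  cat: TP=7, FN=2+0=2 → 7/9 = 0.7778
  dog: TP=8, FN=2+3=5 → 8/13 = 0.6154
Lowest is class 'horse' with recall = 0.333.

0.333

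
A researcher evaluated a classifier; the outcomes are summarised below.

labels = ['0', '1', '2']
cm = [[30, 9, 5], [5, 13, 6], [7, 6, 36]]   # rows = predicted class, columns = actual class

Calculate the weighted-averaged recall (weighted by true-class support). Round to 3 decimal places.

Per-class recall (TP/(TP+FN)):
  0: TP=30, FN=5+7=12 → 30/42 = 0.7143
  1: TP=13, FN=9+6=15 → 13/28 = 0.4643
  2: TP=36, FN=5+6=11 → 36/47 = 0.7660
Weighted-recall = Σ (supportᵢ/N)·recallᵢ with N=117: (42/117)·0.7143 + (28/117)·0.4643 + (47/117)·0.7660 = 0.675

0.675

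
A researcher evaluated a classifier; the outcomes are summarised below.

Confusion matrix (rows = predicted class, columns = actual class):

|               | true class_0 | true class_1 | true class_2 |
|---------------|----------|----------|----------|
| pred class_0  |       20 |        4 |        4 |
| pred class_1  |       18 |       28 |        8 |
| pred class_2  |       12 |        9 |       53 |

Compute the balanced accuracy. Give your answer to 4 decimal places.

0.6328

Balanced accuracy = mean of per-class recall.
  class_0: recall = 20/50 = 0.40000
  class_1: recall = 28/41 = 0.68293
  class_2: recall = 53/65 = 0.81538
Mean = (0.40000 + 0.68293 + 0.81538) / 3 = 0.6328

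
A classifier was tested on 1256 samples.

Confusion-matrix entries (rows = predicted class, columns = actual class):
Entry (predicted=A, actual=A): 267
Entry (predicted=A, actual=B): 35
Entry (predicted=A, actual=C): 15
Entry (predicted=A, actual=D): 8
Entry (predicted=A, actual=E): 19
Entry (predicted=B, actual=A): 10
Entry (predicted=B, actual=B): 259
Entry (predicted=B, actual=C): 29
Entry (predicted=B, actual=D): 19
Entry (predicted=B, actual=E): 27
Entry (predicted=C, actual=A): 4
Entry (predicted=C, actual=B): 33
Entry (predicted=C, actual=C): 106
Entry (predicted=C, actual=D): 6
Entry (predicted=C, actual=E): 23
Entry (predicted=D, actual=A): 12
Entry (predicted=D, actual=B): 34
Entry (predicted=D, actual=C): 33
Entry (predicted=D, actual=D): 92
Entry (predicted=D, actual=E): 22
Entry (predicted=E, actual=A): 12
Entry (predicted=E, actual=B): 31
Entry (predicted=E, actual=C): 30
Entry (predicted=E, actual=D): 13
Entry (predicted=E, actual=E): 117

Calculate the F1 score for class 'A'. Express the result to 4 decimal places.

Take TP from the diagonal, FP from the rest of the 'A' prediction marginal, FN from the rest of the 'A' actual marginal.
F1 score = 2·TP/(2·TP+FP+FN).
A: TP=267, FP=35+15+8+19=77, FN=10+4+12+12=38 → 534/649 = 0.82280

0.8228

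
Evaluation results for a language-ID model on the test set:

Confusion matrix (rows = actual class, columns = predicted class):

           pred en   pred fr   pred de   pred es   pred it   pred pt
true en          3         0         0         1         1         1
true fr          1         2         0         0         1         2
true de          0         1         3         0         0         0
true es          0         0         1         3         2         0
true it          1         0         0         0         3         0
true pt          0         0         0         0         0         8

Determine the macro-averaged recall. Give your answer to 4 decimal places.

Per-class recall (TP/(TP+FN)):
  en: TP=3, FN=0+0+1+1+1=3 → 3/6 = 0.50000
  fr: TP=2, FN=1+0+0+1+2=4 → 2/6 = 0.33333
  de: TP=3, FN=0+1+0+0+0=1 → 3/4 = 0.75000
  es: TP=3, FN=0+0+1+2+0=3 → 3/6 = 0.50000
  it: TP=3, FN=1+0+0+0+0=1 → 3/4 = 0.75000
  pt: TP=8, FN=0+0+0+0+0=0 → 8/8 = 1.00000
Macro-recall = mean = (0.50000 + 0.33333 + 0.75000 + 0.50000 + 0.75000 + 1.00000) / 6 = 0.6389

0.6389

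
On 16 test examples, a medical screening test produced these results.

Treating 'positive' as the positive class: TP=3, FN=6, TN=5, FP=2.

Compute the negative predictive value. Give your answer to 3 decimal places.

0.455

NPV = TN/(TN+FN) = 5/(5+6) = 0.455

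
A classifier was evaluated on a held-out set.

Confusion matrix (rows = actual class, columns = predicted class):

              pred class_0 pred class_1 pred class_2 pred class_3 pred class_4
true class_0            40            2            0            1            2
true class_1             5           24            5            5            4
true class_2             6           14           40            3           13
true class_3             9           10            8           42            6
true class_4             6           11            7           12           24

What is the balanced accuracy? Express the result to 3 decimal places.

0.587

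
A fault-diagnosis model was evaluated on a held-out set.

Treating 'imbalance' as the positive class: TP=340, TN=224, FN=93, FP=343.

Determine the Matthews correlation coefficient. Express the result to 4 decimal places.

MCC = (TP·TN − FP·FN) / √((TP+FP)(TP+FN)(TN+FP)(TN+FN))
Numerator = 340·224 − 343·93 = 44261
Denominator = √(683·433·567·317) = √53155832121 = 230555.4860
MCC = 44261 / 230555.4860 = 0.1920

0.1920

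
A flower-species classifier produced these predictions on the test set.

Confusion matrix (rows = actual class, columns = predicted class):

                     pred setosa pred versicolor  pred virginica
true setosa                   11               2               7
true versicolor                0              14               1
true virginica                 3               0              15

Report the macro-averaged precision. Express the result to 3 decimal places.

0.771

Per-class precision (TP/(TP+FP)):
  setosa: TP=11, FP=0+3=3 → 11/14 = 0.7857
  versicolor: TP=14, FP=2+0=2 → 14/16 = 0.8750
  virginica: TP=15, FP=7+1=8 → 15/23 = 0.6522
Macro-precision = mean = (0.7857 + 0.8750 + 0.6522) / 3 = 0.771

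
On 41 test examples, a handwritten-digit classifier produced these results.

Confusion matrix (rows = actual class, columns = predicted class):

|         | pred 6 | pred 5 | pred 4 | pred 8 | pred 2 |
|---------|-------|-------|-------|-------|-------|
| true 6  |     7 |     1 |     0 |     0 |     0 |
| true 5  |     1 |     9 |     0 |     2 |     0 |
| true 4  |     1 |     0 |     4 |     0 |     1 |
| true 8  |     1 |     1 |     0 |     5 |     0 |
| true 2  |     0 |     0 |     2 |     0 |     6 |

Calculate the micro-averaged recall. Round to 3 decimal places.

0.756

Micro-averaging pools counts across classes: ΣTP=31, ΣFP=10, ΣFN=10.
Micro-recall = TP/(TP+FN) on pooled counts = 0.756 (equals overall accuracy in single-label multiclass).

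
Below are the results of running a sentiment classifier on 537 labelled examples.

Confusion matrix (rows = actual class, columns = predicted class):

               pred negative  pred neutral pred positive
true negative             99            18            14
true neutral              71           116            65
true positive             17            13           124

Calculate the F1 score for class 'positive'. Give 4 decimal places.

One-vs-rest for 'positive': TP = diagonal; FP = other classes predicted 'positive'; FN = 'positive' predicted as other.
F1 score = 2·TP/(2·TP+FP+FN).
positive: TP=124, FP=14+65=79, FN=17+13=30 → 248/357 = 0.69468

0.6947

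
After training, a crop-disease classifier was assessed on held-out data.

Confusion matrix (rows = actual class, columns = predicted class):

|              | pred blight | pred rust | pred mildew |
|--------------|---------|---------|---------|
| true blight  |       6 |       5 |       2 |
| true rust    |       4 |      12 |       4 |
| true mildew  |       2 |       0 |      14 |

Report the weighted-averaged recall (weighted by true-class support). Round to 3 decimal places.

0.653

Per-class recall (TP/(TP+FN)):
  blight: TP=6, FN=5+2=7 → 6/13 = 0.4615
  rust: TP=12, FN=4+4=8 → 12/20 = 0.6000
  mildew: TP=14, FN=2+0=2 → 14/16 = 0.8750
Weighted-recall = Σ (supportᵢ/N)·recallᵢ with N=49: (13/49)·0.4615 + (20/49)·0.6000 + (16/49)·0.8750 = 0.653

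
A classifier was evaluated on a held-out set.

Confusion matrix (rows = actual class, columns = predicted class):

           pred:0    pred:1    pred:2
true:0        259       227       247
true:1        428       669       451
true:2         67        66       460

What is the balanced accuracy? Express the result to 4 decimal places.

Balanced accuracy = mean of per-class recall.
  0: recall = 259/733 = 0.35334
  1: recall = 669/1548 = 0.43217
  2: recall = 460/593 = 0.77572
Mean = (0.35334 + 0.43217 + 0.77572) / 3 = 0.5204

0.5204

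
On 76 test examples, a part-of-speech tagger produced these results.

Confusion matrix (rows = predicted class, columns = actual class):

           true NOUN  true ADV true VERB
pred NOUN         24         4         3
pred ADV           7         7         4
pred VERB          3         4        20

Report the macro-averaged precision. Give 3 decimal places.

Per-class precision (TP/(TP+FP)):
  NOUN: TP=24, FP=4+3=7 → 24/31 = 0.7742
  ADV: TP=7, FP=7+4=11 → 7/18 = 0.3889
  VERB: TP=20, FP=3+4=7 → 20/27 = 0.7407
Macro-precision = mean = (0.7742 + 0.3889 + 0.7407) / 3 = 0.635

0.635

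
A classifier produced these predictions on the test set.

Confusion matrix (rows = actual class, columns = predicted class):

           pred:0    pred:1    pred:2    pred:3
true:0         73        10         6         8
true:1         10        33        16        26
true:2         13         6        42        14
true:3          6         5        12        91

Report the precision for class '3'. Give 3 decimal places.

0.655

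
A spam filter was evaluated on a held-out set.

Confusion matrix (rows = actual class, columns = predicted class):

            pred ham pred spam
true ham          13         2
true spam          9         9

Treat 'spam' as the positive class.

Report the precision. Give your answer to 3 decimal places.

0.818

Precision = TP/(TP+FP) = 9/(9+2) = 9/11 = 0.818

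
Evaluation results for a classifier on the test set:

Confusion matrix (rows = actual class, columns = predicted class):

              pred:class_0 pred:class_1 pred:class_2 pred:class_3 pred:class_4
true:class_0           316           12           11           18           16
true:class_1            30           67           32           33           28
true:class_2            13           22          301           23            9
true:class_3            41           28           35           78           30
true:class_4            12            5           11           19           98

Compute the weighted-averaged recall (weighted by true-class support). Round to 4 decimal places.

Per-class recall (TP/(TP+FN)):
  class_0: TP=316, FN=12+11+18+16=57 → 316/373 = 0.84718
  class_1: TP=67, FN=30+32+33+28=123 → 67/190 = 0.35263
  class_2: TP=301, FN=13+22+23+9=67 → 301/368 = 0.81793
  class_3: TP=78, FN=41+28+35+30=134 → 78/212 = 0.36792
  class_4: TP=98, FN=12+5+11+19=47 → 98/145 = 0.67586
Weighted-recall = Σ (supportᵢ/N)·recallᵢ with N=1288: (373/1288)·0.84718 + (190/1288)·0.35263 + (368/1288)·0.81793 + (212/1288)·0.36792 + (145/1288)·0.67586 = 0.6677

0.6677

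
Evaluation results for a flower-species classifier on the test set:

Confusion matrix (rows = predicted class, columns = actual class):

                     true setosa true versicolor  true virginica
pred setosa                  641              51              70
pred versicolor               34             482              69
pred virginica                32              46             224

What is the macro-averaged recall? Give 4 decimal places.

0.7854

Per-class recall (TP/(TP+FN)):
  setosa: TP=641, FN=34+32=66 → 641/707 = 0.90665
  versicolor: TP=482, FN=51+46=97 → 482/579 = 0.83247
  virginica: TP=224, FN=70+69=139 → 224/363 = 0.61708
Macro-recall = mean = (0.90665 + 0.83247 + 0.61708) / 3 = 0.7854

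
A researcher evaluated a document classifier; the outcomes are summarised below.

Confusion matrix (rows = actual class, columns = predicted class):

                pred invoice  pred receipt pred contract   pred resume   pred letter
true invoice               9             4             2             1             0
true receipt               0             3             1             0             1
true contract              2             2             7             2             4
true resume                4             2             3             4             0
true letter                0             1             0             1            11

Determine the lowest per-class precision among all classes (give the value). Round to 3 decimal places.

Per-class precision (TP/(TP+FP)):
  invoice: TP=9, FP=0+2+4+0=6 → 9/15 = 0.6000
  receipt: TP=3, FP=4+2+2+1=9 → 3/12 = 0.2500
  contract: TP=7, FP=2+1+3+0=6 → 7/13 = 0.5385
  resume: TP=4, FP=1+0+2+1=4 → 4/8 = 0.5000
  letter: TP=11, FP=0+1+4+0=5 → 11/16 = 0.6875
Lowest is class 'receipt' with precision = 0.250.

0.250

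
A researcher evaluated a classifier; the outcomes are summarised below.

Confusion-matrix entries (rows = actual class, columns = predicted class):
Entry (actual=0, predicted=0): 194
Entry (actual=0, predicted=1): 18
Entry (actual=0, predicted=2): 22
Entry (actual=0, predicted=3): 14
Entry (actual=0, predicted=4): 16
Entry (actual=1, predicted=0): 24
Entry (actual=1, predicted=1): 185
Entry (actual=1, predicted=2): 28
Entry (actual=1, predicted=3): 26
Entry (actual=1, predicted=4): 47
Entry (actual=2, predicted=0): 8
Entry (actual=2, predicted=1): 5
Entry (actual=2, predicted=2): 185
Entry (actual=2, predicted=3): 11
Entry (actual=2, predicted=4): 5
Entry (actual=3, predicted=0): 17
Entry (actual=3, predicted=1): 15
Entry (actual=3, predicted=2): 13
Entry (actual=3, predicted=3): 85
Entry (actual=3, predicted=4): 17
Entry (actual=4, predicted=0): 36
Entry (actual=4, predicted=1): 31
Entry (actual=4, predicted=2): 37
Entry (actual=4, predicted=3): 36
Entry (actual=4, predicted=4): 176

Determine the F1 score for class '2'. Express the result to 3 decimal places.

0.741

Take TP from the diagonal, FP from the rest of the '2' prediction marginal, FN from the rest of the '2' actual marginal.
F1 score = 2·TP/(2·TP+FP+FN).
2: TP=185, FP=22+28+13+37=100, FN=8+5+11+5=29 → 370/499 = 0.7415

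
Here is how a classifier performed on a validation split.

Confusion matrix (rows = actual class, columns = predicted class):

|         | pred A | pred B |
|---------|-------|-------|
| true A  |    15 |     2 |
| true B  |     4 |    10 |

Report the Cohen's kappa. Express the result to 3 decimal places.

Observed agreement pₒ = trace/N = 25/31 = 0.8065
Expected agreement pₑ = Σ (rowᵢ·colᵢ)/N² = (17·19 + 14·12)/31² = 0.5109
κ = (pₒ − pₑ)/(1 − pₑ) = (0.8065 − 0.5109)/(1 − 0.5109) = 0.604

0.604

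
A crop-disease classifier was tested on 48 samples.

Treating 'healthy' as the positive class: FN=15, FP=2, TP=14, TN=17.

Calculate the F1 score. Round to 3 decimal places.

0.622

Precision = TP/(TP+FP) = 14/16 = 0.8750
Recall = TP/(TP+FN) = 14/29 = 0.4828
F1 = 2·TP/(2·TP+FP+FN) = 28/45 = 0.622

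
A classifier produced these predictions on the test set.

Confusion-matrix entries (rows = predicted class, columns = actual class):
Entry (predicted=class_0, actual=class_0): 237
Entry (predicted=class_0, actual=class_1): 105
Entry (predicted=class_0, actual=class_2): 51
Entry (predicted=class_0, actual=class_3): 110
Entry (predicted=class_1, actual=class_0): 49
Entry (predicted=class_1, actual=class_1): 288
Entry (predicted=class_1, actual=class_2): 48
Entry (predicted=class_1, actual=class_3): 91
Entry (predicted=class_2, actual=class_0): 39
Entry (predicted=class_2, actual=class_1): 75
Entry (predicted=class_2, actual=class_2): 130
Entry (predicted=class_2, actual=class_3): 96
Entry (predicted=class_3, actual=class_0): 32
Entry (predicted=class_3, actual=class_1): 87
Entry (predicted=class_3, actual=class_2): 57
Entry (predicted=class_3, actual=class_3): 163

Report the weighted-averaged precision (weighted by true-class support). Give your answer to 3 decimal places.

0.503

Per-class precision (TP/(TP+FP)):
  class_0: TP=237, FP=105+51+110=266 → 237/503 = 0.4712
  class_1: TP=288, FP=49+48+91=188 → 288/476 = 0.6050
  class_2: TP=130, FP=39+75+96=210 → 130/340 = 0.3824
  class_3: TP=163, FP=32+87+57=176 → 163/339 = 0.4808
Weighted-precision = Σ (supportᵢ/N)·precisionᵢ with N=1658: (357/1658)·0.4712 + (555/1658)·0.6050 + (286/1658)·0.3824 + (460/1658)·0.4808 = 0.503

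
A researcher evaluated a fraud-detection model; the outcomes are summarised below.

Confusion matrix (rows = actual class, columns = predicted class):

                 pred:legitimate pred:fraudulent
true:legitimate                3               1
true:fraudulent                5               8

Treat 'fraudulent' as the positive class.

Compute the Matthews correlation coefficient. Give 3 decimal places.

0.311

MCC = (TP·TN − FP·FN) / √((TP+FP)(TP+FN)(TN+FP)(TN+FN))
Numerator = 8·3 − 1·5 = 19
Denominator = √(9·13·4·8) = √3744 = 61.1882
MCC = 19 / 61.1882 = 0.311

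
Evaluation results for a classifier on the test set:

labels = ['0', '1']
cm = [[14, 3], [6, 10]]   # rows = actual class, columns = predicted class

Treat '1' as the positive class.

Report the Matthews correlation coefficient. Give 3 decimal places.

0.459

MCC = (TP·TN − FP·FN) / √((TP+FP)(TP+FN)(TN+FP)(TN+FN))
Numerator = 10·14 − 3·6 = 122
Denominator = √(13·16·17·20) = √70720 = 265.9323
MCC = 122 / 265.9323 = 0.459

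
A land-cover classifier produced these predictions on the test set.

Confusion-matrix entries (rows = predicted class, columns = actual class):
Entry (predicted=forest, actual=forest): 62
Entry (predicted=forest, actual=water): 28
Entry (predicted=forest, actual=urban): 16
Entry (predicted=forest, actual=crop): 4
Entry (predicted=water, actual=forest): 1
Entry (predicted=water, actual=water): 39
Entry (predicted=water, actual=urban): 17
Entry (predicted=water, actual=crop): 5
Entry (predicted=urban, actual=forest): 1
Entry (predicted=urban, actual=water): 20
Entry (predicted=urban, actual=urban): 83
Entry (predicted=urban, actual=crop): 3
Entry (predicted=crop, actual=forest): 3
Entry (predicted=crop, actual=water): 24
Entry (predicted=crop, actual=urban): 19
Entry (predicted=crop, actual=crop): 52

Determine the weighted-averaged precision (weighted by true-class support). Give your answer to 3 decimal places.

0.653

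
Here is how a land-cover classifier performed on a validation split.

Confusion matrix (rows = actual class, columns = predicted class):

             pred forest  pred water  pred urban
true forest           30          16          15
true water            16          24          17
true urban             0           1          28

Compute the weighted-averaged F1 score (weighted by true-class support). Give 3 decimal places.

Per-class F1 score (2·TP/(2·TP+FP+FN)):
  forest: TP=30, FP=16+0=16, FN=16+15=31 → 60/107 = 0.5607
  water: TP=24, FP=16+1=17, FN=16+17=33 → 48/98 = 0.4898
  urban: TP=28, FP=15+17=32, FN=0+1=1 → 56/89 = 0.6292
Weighted-F1 score = Σ (supportᵢ/N)·F1 scoreᵢ with N=147: (61/147)·0.5607 + (57/147)·0.4898 + (29/147)·0.6292 = 0.547

0.547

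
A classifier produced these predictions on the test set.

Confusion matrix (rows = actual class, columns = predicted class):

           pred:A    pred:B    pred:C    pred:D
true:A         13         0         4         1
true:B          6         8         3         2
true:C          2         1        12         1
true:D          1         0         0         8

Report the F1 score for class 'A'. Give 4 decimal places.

F1 score = 2·TP/(2·TP+FP+FN).
A: TP=13, FP=6+2+1=9, FN=0+4+1=5 → 26/40 = 0.65000

0.6500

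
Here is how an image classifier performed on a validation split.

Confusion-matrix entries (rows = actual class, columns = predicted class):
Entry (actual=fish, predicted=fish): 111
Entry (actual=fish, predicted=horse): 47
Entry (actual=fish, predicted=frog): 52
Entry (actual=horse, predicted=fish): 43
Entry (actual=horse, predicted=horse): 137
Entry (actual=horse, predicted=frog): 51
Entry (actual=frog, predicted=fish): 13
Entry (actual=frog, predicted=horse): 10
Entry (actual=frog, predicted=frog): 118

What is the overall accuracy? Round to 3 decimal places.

0.629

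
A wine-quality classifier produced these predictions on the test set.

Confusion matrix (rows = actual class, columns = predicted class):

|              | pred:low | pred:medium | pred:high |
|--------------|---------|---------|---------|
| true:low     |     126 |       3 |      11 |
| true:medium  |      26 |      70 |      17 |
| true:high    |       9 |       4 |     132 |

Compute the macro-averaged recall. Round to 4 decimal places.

Per-class recall (TP/(TP+FN)):
  low: TP=126, FN=3+11=14 → 126/140 = 0.90000
  medium: TP=70, FN=26+17=43 → 70/113 = 0.61947
  high: TP=132, FN=9+4=13 → 132/145 = 0.91034
Macro-recall = mean = (0.90000 + 0.61947 + 0.91034) / 3 = 0.8099

0.8099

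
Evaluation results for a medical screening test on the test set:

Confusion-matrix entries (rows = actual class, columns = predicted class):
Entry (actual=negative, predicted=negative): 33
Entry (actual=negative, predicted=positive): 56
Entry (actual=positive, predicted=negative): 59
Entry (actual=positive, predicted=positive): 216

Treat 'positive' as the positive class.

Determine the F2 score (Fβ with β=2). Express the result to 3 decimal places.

Fβ = (1+β²)·TP / ((1+β²)·TP + β²·FN + FP), with β²=4
= 5·216 / (5·216 + 4·59 + 56) = 0.787

0.787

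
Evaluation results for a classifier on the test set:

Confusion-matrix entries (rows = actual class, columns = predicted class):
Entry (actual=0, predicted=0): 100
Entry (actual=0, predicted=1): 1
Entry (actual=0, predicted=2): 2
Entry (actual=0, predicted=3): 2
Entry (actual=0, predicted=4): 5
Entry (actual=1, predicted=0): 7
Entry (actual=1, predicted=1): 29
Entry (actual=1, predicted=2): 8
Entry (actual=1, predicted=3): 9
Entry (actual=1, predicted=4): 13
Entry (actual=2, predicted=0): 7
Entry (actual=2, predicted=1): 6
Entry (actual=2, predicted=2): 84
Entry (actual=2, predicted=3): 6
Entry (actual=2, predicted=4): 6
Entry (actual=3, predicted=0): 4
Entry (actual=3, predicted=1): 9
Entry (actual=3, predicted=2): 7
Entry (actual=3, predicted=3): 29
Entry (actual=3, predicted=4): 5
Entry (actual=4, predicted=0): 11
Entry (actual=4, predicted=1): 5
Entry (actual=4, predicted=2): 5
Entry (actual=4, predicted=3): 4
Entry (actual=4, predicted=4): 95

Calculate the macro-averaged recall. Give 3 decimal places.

0.690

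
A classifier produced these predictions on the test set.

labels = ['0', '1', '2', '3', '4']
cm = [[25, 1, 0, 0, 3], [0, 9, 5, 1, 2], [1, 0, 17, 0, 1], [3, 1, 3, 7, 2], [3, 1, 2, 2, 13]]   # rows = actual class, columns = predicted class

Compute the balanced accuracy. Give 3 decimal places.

Balanced accuracy = mean of per-class recall.
  0: recall = 25/29 = 0.8621
  1: recall = 9/17 = 0.5294
  2: recall = 17/19 = 0.8947
  3: recall = 7/16 = 0.4375
  4: recall = 13/21 = 0.6190
Mean = (0.8621 + 0.5294 + 0.8947 + 0.4375 + 0.6190) / 5 = 0.669

0.669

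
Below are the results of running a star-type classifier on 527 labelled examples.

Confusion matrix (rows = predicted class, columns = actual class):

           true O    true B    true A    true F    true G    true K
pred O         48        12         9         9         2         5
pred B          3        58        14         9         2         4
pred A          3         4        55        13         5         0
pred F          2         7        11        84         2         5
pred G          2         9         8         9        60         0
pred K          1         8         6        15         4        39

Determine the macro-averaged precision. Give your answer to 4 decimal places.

0.6449

Per-class precision (TP/(TP+FP)):
  O: TP=48, FP=12+9+9+2+5=37 → 48/85 = 0.56471
  B: TP=58, FP=3+14+9+2+4=32 → 58/90 = 0.64444
  A: TP=55, FP=3+4+13+5+0=25 → 55/80 = 0.68750
  F: TP=84, FP=2+7+11+2+5=27 → 84/111 = 0.75676
  G: TP=60, FP=2+9+8+9+0=28 → 60/88 = 0.68182
  K: TP=39, FP=1+8+6+15+4=34 → 39/73 = 0.53425
Macro-precision = mean = (0.56471 + 0.64444 + 0.68750 + 0.75676 + 0.68182 + 0.53425) / 6 = 0.6449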